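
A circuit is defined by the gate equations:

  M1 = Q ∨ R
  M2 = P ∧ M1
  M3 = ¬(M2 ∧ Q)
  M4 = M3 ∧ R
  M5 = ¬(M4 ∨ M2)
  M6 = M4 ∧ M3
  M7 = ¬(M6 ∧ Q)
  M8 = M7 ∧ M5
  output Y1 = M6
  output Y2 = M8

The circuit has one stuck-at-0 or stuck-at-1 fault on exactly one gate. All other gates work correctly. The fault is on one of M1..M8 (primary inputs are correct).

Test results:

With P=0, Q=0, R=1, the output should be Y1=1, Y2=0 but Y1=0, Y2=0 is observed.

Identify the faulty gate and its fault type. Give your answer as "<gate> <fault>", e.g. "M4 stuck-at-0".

M6 stuck-at-0

Fault-free values for test 1 (P=0, Q=0, R=1): M1=1, M2=0, M3=1, M4=1, M5=0, M6=1, M7=1, M8=0, giving Y1=1, Y2=0. Observed Y1=0, Y2=0.
Test 1: faults giving observed Y1=0, Y2=0 are {M6 stuck-at-0}.
Only M6 stuck-at-0 is consistent with every test.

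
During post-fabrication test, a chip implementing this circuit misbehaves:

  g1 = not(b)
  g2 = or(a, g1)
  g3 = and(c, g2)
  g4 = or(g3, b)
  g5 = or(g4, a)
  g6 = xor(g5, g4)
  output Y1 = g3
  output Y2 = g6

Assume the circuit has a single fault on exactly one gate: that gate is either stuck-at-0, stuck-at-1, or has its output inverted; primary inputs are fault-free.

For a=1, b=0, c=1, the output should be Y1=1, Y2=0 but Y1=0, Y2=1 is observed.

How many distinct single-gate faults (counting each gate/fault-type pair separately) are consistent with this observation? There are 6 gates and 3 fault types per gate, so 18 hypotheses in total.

Fault-free: g1=1, g2=1, g3=1, g4=1, g5=1, g6=0 → Y1=1, Y2=0. Observed Y1=0, Y2=1.
  g1: none of the 3 fault types match ✗
  g2: stuck-at-0, inverted output ✓; others ✗
  g3: stuck-at-0, inverted output ✓; others ✗
  g4: none of the 3 fault types match ✗
  g5: none of the 3 fault types match ✗
  g6: none of the 3 fault types match ✗
Consistent faults: {g2 stuck-at-0, g2 inverted output, g3 stuck-at-0, g3 inverted output} — 4 in all.

4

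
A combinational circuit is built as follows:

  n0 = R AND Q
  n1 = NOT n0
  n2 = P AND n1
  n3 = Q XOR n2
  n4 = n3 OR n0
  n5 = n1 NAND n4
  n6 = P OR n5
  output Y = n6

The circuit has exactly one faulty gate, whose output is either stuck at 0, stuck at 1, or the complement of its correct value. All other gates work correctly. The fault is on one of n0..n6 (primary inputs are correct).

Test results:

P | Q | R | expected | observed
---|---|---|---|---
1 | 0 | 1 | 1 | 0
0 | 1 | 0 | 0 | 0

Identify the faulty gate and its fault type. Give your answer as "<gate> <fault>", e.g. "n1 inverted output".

Fault-free values for test 1 (P=1, Q=0, R=1): n0=0, n1=1, n2=1, n3=1, n4=1, n5=0, n6=1, giving Y=1. Observed 0.
Test 1: faults giving observed 0 are {n6 stuck-at-0, n6 inverted output}.
Test 2 (P=0, Q=1, R=0): fault-free n0=0, n1=1, n2=0, n3=1, n4=1, n5=0, n6=0 → 0; observed 0. Eliminates n6 inverted output.
Only n6 stuck-at-0 is consistent with every test.

n6 stuck-at-0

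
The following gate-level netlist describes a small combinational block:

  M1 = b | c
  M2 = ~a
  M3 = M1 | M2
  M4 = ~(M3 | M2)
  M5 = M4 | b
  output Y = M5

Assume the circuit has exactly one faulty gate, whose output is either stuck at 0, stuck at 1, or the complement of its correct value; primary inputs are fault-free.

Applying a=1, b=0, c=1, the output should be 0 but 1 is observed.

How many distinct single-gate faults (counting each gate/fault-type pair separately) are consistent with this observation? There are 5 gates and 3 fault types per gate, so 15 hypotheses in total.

8

Fault-free: M1=1, M2=0, M3=1, M4=0, M5=0 → 0. Observed 1.
  M1: stuck-at-0, inverted output ✓; others ✗
  M2: none of the 3 fault types match ✗
  M3: stuck-at-0, inverted output ✓; others ✗
  M4: stuck-at-1, inverted output ✓; others ✗
  M5: stuck-at-1, inverted output ✓; others ✗
Consistent faults: {M1 stuck-at-0, M1 inverted output, M3 stuck-at-0, M3 inverted output, M4 stuck-at-1, M4 inverted output, M5 stuck-at-1, M5 inverted output} — 8 in all.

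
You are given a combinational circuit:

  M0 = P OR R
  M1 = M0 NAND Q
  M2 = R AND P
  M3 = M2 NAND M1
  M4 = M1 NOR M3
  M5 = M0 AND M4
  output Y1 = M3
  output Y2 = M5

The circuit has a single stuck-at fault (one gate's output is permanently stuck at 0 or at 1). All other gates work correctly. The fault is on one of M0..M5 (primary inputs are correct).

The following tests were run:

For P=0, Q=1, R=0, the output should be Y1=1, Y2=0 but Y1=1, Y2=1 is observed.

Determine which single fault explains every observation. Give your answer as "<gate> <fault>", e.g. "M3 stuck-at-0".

M5 stuck-at-1

Fault-free values for test 1 (P=0, Q=1, R=0): M0=0, M1=1, M2=0, M3=1, M4=0, M5=0, giving Y1=1, Y2=0. Observed Y1=1, Y2=1.
Test 1: faults giving observed Y1=1, Y2=1 are {M5 stuck-at-1}.
Only M5 stuck-at-1 is consistent with every test.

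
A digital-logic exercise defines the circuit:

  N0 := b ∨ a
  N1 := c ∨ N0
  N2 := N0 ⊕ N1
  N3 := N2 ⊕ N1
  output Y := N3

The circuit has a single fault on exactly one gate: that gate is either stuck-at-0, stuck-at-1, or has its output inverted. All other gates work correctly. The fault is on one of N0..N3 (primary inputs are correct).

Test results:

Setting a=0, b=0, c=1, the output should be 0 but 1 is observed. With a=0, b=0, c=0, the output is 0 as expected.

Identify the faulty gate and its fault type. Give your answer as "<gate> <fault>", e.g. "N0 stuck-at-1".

Fault-free values for test 1 (a=0, b=0, c=1): N0=0, N1=1, N2=1, N3=0, giving Y=0. Observed 1.
Test 1: faults giving observed 1 are {N0 stuck-at-1, N0 inverted output, N2 stuck-at-0, N2 inverted output, N3 stuck-at-1, N3 inverted output}.
Test 2 (a=0, b=0, c=0): fault-free N0=0, N1=0, N2=0, N3=0 → 0; observed 0. Eliminates N0 stuck-at-1, N0 inverted output, N2 inverted output, N3 stuck-at-1, N3 inverted output.
Only N2 stuck-at-0 is consistent with every test.

N2 stuck-at-0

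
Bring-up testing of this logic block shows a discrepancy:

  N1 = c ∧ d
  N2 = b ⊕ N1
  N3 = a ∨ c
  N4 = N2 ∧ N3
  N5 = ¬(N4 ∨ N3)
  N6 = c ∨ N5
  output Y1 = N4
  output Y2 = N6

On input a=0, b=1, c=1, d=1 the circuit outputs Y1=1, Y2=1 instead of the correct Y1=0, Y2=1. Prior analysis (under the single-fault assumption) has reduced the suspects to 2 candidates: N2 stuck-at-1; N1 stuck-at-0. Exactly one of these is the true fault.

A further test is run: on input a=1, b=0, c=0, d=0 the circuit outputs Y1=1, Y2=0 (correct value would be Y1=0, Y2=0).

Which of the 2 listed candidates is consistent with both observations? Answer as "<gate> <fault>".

Evaluate each candidate on input a=1, b=0, c=0, d=0:
  N2 stuck-at-1: N1=0, N2=1 [stuck-at-1], N3=1, N4=1, N5=0, N6=0 → Y1=1, Y2=0 — matches
  N1 stuck-at-0: N1=0 [stuck-at-0], N2=0, N3=1, N4=0, N5=0, N6=0 → Y1=0, Y2=0 — eliminated
Only N2 stuck-at-1 reproduces the observed Y1=1, Y2=0.

N2 stuck-at-1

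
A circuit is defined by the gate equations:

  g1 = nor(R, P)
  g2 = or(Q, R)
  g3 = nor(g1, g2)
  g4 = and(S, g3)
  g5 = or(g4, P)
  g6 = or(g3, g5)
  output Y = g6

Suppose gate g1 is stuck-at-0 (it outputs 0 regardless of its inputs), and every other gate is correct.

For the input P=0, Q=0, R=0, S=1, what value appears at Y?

1

Propagate with g1 forced: g1=0 [stuck-at-0], g2=0, g3=1, g4=1, g5=1, g6=1.
So Y = 1. (Without the fault it would be 0.)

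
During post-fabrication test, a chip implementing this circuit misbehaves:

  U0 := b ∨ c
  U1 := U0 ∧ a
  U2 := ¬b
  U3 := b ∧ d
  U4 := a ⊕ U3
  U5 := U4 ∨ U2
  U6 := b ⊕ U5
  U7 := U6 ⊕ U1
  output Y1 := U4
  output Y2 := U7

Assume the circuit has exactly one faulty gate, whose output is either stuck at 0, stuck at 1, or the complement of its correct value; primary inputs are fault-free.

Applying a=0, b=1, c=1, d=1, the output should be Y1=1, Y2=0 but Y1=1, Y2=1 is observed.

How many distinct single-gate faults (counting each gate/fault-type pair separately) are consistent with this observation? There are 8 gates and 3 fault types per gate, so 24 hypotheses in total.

Fault-free: U0=1, U1=0, U2=0, U3=1, U4=1, U5=1, U6=0, U7=0 → Y1=1, Y2=0. Observed Y1=1, Y2=1.
  U0: none of the 3 fault types match ✗
  U1: stuck-at-1, inverted output ✓; others ✗
  U2: none of the 3 fault types match ✗
  U3: none of the 3 fault types match ✗
  U4: none of the 3 fault types match ✗
  U5: stuck-at-0, inverted output ✓; others ✗
  U6: stuck-at-1, inverted output ✓; others ✗
  U7: stuck-at-1, inverted output ✓; others ✗
Consistent faults: {U1 stuck-at-1, U1 inverted output, U5 stuck-at-0, U5 inverted output, U6 stuck-at-1, U6 inverted output, U7 stuck-at-1, U7 inverted output} — 8 in all.

8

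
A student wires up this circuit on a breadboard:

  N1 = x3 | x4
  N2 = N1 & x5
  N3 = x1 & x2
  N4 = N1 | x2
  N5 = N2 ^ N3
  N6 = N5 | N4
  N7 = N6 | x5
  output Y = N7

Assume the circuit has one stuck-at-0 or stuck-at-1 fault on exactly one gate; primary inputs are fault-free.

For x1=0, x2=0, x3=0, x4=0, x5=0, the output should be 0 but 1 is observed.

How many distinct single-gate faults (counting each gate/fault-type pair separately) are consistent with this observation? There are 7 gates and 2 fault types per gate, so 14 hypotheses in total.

Fault-free: N1=0, N2=0, N3=0, N4=0, N5=0, N6=0, N7=0 → 0. Observed 1.
  N1 stuck-at-0: output 0 ✗
  N1 stuck-at-1: output 1 ✓
  N2 stuck-at-0: output 0 ✗
  N2 stuck-at-1: output 1 ✓
  N3 stuck-at-0: output 0 ✗
  N3 stuck-at-1: output 1 ✓
  N4 stuck-at-0: output 0 ✗
  N4 stuck-at-1: output 1 ✓
  N5 stuck-at-0: output 0 ✗
  N5 stuck-at-1: output 1 ✓
  N6 stuck-at-0: output 0 ✗
  N6 stuck-at-1: output 1 ✓
  N7 stuck-at-0: output 0 ✗
  N7 stuck-at-1: output 1 ✓
Consistent faults: {N1 stuck-at-1, N2 stuck-at-1, N3 stuck-at-1, N4 stuck-at-1, N5 stuck-at-1, N6 stuck-at-1, N7 stuck-at-1} — 7 in all.

7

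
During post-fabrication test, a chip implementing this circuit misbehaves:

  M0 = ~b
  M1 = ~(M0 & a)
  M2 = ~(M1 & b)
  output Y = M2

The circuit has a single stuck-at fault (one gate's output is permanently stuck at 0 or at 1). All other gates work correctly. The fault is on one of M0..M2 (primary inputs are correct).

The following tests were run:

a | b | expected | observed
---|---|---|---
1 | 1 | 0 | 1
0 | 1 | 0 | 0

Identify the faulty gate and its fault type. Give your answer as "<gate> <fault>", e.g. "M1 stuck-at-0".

Fault-free values for test 1 (a=1, b=1): M0=0, M1=1, M2=0, giving Y=0. Observed 1.
Test 1: faults giving observed 1 are {M0 stuck-at-1, M1 stuck-at-0, M2 stuck-at-1}.
Test 2 (a=0, b=1): fault-free M0=0, M1=1, M2=0 → 0; observed 0. Eliminates M1 stuck-at-0, M2 stuck-at-1.
Only M0 stuck-at-1 is consistent with every test.

M0 stuck-at-1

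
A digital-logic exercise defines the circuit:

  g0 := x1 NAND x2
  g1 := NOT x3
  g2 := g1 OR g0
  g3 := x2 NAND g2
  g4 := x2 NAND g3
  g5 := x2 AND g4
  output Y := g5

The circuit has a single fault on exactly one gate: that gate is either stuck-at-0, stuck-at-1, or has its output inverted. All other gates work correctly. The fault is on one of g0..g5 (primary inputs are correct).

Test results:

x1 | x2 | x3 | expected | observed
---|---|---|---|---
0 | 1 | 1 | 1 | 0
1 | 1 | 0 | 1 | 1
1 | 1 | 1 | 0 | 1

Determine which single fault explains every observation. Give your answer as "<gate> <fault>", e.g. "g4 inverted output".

Fault-free values for test 1 (x1=0, x2=1, x3=1): g0=1, g1=0, g2=1, g3=0, g4=1, g5=1, giving Y=1. Observed 0.
Test 1: faults giving observed 0 are {g0 stuck-at-0, g0 inverted output, g2 stuck-at-0, g2 inverted output, g3 stuck-at-1, g3 inverted output, g4 stuck-at-0, g4 inverted output, g5 stuck-at-0, g5 inverted output}.
Test 2 (x1=1, x2=1, x3=0): fault-free g0=0, g1=1, g2=1, g3=0, g4=1, g5=1 → 1; observed 1. Eliminates g2 stuck-at-0, g2 inverted output, g3 stuck-at-1, g3 inverted output, g4 stuck-at-0, g4 inverted output, g5 stuck-at-0, g5 inverted output.
Test 3 (x1=1, x2=1, x3=1): fault-free g0=0, g1=0, g2=0, g3=1, g4=0, g5=0 → 0; observed 1. Eliminates g0 stuck-at-0.
Only g0 inverted output is consistent with every test.

g0 inverted output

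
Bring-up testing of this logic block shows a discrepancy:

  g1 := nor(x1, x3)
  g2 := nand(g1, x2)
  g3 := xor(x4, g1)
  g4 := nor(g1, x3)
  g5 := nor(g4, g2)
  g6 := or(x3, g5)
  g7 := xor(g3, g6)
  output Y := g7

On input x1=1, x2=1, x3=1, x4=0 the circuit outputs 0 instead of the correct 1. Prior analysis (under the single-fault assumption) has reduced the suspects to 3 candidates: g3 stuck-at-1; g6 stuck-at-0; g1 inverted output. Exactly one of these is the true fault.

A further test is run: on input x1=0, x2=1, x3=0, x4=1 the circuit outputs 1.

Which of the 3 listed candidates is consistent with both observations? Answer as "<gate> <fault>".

Evaluate each candidate on input x1=0, x2=1, x3=0, x4=1:
  g3 stuck-at-1: g1=1, g2=0, g3=1 [stuck-at-1], g4=0, g5=1, g6=1, g7=0 → 0 — eliminated
  g6 stuck-at-0: g1=1, g2=0, g3=0, g4=0, g5=1, g6=0 [stuck-at-0], g7=0 → 0 — eliminated
  g1 inverted output: g1=0 [inverted output], g2=1, g3=1, g4=1, g5=0, g6=0, g7=1 → 1 — matches
Only g1 inverted output reproduces the observed 1.

g1 inverted output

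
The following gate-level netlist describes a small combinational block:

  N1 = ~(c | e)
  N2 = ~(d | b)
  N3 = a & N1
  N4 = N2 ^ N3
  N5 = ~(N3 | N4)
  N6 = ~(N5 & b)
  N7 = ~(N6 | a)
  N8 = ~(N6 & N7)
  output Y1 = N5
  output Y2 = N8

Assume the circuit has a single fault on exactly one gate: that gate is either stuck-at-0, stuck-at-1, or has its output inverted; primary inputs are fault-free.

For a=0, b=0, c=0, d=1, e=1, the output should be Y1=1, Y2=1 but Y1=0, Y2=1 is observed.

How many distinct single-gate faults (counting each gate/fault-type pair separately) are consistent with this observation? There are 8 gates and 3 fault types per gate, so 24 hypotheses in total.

Fault-free: N1=0, N2=0, N3=0, N4=0, N5=1, N6=1, N7=0, N8=1 → Y1=1, Y2=1. Observed Y1=0, Y2=1.
  N1: none of the 3 fault types match ✗
  N2: stuck-at-1, inverted output ✓; others ✗
  N3: stuck-at-1, inverted output ✓; others ✗
  N4: stuck-at-1, inverted output ✓; others ✗
  N5: stuck-at-0, inverted output ✓; others ✗
  N6: none of the 3 fault types match ✗
  N7: none of the 3 fault types match ✗
  N8: none of the 3 fault types match ✗
Consistent faults: {N2 stuck-at-1, N2 inverted output, N3 stuck-at-1, N3 inverted output, N4 stuck-at-1, N4 inverted output, N5 stuck-at-0, N5 inverted output} — 8 in all.

8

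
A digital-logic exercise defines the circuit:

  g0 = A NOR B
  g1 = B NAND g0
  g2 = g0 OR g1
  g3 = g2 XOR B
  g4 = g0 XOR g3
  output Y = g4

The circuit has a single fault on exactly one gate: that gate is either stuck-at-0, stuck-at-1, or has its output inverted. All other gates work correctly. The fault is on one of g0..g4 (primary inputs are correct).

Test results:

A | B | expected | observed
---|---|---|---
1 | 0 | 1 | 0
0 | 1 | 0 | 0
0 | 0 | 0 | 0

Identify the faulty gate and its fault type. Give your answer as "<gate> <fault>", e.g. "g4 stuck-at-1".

Fault-free values for test 1 (A=1, B=0): g0=0, g1=1, g2=1, g3=1, g4=1, giving Y=1. Observed 0.
Test 1: faults giving observed 0 are {g0 stuck-at-1, g0 inverted output, g1 stuck-at-0, g1 inverted output, g2 stuck-at-0, g2 inverted output, g3 stuck-at-0, g3 inverted output, g4 stuck-at-0, g4 inverted output}.
Test 2 (A=0, B=1): fault-free g0=0, g1=1, g2=1, g3=0, g4=0 → 0; observed 0. Eliminates g0 stuck-at-1, g0 inverted output, g1 stuck-at-0, g1 inverted output, g2 stuck-at-0, g2 inverted output, g3 inverted output, g4 inverted output.
Test 3 (A=0, B=0): fault-free g0=1, g1=1, g2=1, g3=1, g4=0 → 0; observed 0. Eliminates g3 stuck-at-0.
Only g4 stuck-at-0 is consistent with every test.

g4 stuck-at-0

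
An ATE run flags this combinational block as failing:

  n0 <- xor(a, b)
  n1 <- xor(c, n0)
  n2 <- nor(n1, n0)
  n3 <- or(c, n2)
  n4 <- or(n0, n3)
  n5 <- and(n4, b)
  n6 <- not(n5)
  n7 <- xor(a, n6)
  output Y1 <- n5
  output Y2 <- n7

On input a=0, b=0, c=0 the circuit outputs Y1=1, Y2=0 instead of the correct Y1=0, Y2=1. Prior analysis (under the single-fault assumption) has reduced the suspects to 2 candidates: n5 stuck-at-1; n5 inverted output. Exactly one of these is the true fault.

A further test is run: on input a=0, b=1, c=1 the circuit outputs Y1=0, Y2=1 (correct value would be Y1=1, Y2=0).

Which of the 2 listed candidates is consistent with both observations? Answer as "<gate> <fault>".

Evaluate each candidate on input a=0, b=1, c=1:
  n5 stuck-at-1: n0=1, n1=0, n2=0, n3=1, n4=1, n5=1 [stuck-at-1], n6=0, n7=0 → Y1=1, Y2=0 — eliminated
  n5 inverted output: n0=1, n1=0, n2=0, n3=1, n4=1, n5=0 [inverted output], n6=1, n7=1 → Y1=0, Y2=1 — matches
Only n5 inverted output reproduces the observed Y1=0, Y2=1.

n5 inverted output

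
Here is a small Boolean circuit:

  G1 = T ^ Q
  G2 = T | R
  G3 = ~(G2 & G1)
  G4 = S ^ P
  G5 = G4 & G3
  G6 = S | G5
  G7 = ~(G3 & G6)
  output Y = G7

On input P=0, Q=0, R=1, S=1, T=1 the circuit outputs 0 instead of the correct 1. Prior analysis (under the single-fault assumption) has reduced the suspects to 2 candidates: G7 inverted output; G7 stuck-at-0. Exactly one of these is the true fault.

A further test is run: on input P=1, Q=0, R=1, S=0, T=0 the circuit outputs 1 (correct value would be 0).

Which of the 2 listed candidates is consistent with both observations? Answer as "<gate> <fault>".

Evaluate each candidate on input P=1, Q=0, R=1, S=0, T=0:
  G7 inverted output: G1=0, G2=1, G3=1, G4=1, G5=1, G6=1, G7=1 [inverted output] → 1 — matches
  G7 stuck-at-0: G1=0, G2=1, G3=1, G4=1, G5=1, G6=1, G7=0 [stuck-at-0] → 0 — eliminated
Only G7 inverted output reproduces the observed 1.

G7 inverted output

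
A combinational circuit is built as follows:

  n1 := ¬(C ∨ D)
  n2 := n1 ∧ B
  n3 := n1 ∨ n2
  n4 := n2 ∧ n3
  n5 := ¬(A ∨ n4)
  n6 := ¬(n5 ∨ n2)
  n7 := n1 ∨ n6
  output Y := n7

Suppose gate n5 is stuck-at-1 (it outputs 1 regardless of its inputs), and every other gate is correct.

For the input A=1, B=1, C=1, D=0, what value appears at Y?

Propagate with n5 forced: n1=0, n2=0, n3=0, n4=0, n5=1 [stuck-at-1], n6=0, n7=0.
So Y = 0. (Without the fault it would be 1.)

0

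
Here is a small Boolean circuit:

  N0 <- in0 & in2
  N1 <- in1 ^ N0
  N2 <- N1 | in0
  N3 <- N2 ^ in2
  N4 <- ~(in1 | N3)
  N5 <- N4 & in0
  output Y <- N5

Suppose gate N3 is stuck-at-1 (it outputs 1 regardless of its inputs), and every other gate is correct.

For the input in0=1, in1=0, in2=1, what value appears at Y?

0

Propagate with N3 forced: N0=1, N1=1, N2=1, N3=1 [stuck-at-1], N4=0, N5=0.
So Y = 0. (Without the fault it would be 1.)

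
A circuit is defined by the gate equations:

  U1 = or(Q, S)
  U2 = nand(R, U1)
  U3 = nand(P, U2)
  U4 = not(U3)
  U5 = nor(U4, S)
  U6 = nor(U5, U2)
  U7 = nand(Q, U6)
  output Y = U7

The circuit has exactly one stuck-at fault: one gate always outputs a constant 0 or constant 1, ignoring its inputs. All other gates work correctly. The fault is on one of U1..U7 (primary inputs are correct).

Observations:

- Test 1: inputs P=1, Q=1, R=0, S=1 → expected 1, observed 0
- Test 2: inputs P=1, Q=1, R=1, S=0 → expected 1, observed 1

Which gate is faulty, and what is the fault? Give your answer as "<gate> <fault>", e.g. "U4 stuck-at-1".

Fault-free values for test 1 (P=1, Q=1, R=0, S=1): U1=1, U2=1, U3=0, U4=1, U5=0, U6=0, U7=1, giving Y=1. Observed 0.
Test 1: faults giving observed 0 are {U2 stuck-at-0, U6 stuck-at-1, U7 stuck-at-0}.
Test 2 (P=1, Q=1, R=1, S=0): fault-free U1=1, U2=0, U3=1, U4=0, U5=1, U6=0, U7=1 → 1; observed 1. Eliminates U6 stuck-at-1, U7 stuck-at-0.
Only U2 stuck-at-0 is consistent with every test.

U2 stuck-at-0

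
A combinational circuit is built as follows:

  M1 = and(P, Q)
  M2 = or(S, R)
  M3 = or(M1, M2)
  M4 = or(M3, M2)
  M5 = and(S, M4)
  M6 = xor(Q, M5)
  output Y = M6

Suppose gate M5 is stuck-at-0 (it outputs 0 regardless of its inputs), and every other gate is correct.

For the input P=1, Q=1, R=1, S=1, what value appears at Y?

1

Propagate with M5 forced: M1=1, M2=1, M3=1, M4=1, M5=0 [stuck-at-0], M6=1.
So Y = 1. (Without the fault it would be 0.)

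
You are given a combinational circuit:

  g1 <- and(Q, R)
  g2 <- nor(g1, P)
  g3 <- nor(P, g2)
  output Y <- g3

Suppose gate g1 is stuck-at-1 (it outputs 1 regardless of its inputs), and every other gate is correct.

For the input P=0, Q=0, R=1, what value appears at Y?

1

Propagate with g1 forced: g1=1 [stuck-at-1], g2=0, g3=1.
So Y = 1. (Without the fault it would be 0.)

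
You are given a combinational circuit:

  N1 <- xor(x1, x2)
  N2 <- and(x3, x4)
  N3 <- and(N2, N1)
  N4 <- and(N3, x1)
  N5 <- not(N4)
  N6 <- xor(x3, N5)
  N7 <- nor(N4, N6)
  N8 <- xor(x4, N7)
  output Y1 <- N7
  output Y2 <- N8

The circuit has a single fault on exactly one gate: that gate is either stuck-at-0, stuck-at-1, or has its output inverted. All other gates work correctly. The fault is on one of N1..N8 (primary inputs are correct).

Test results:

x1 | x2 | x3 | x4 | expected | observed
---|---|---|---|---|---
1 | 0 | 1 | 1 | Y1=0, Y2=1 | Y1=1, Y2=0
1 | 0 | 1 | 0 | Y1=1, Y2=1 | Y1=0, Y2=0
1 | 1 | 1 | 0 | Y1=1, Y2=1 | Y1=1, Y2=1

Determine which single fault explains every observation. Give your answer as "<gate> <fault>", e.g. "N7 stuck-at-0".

Fault-free values for test 1 (x1=1, x2=0, x3=1, x4=1): N1=1, N2=1, N3=1, N4=1, N5=0, N6=1, N7=0, N8=1, giving Y1=0, Y2=1. Observed Y1=1, Y2=0.
Test 1: faults giving observed Y1=1, Y2=0 are {N1 stuck-at-0, N1 inverted output, N2 stuck-at-0, N2 inverted output, N3 stuck-at-0, N3 inverted output, N4 stuck-at-0, N4 inverted output, N7 stuck-at-1, N7 inverted output}.
Test 2 (x1=1, x2=0, x3=1, x4=0): fault-free N1=1, N2=0, N3=0, N4=0, N5=1, N6=0, N7=1, N8=1 → Y1=1, Y2=1; observed Y1=0, Y2=0. Eliminates N1 stuck-at-0, N1 inverted output, N2 stuck-at-0, N3 stuck-at-0, N4 stuck-at-0, N7 stuck-at-1.
Test 3 (x1=1, x2=1, x3=1, x4=0): fault-free N1=0, N2=0, N3=0, N4=0, N5=1, N6=0, N7=1, N8=1 → Y1=1, Y2=1; observed Y1=1, Y2=1. Eliminates N3 inverted output, N4 inverted output, N7 inverted output.
Only N2 inverted output is consistent with every test.

N2 inverted output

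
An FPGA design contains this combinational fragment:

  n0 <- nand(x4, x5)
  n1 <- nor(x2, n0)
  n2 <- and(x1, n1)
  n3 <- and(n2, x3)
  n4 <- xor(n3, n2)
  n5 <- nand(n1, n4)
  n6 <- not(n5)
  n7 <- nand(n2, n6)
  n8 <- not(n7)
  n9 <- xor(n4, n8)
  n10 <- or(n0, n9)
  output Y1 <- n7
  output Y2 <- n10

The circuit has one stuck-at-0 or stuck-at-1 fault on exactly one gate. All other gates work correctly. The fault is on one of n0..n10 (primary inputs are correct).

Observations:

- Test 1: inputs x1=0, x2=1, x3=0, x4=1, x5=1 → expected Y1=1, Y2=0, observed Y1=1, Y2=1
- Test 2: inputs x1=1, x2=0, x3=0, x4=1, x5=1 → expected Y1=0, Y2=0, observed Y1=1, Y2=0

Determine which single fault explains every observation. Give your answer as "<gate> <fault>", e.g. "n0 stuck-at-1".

n3 stuck-at-1

Fault-free values for test 1 (x1=0, x2=1, x3=0, x4=1, x5=1): n0=0, n1=0, n2=0, n3=0, n4=0, n5=1, n6=0, n7=1, n8=0, n9=0, n10=0, giving Y1=1, Y2=0. Observed Y1=1, Y2=1.
Test 1: faults giving observed Y1=1, Y2=1 are {n0 stuck-at-1, n2 stuck-at-1, n3 stuck-at-1, n4 stuck-at-1, n8 stuck-at-1, n9 stuck-at-1, n10 stuck-at-1}.
Test 2 (x1=1, x2=0, x3=0, x4=1, x5=1): fault-free n0=0, n1=1, n2=1, n3=0, n4=1, n5=0, n6=1, n7=0, n8=1, n9=0, n10=0 → Y1=0, Y2=0; observed Y1=1, Y2=0. Eliminates n0 stuck-at-1, n2 stuck-at-1, n4 stuck-at-1, n8 stuck-at-1, n9 stuck-at-1, n10 stuck-at-1.
Only n3 stuck-at-1 is consistent with every test.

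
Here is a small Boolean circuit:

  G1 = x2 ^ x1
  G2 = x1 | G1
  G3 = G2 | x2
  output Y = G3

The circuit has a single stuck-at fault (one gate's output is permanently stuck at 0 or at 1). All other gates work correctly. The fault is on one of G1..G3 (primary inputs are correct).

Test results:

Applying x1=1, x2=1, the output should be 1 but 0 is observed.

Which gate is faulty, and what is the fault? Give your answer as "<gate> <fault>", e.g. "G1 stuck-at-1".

G3 stuck-at-0

Fault-free values for test 1 (x1=1, x2=1): G1=0, G2=1, G3=1, giving Y=1. Observed 0.
Test 1: faults giving observed 0 are {G3 stuck-at-0}.
Only G3 stuck-at-0 is consistent with every test.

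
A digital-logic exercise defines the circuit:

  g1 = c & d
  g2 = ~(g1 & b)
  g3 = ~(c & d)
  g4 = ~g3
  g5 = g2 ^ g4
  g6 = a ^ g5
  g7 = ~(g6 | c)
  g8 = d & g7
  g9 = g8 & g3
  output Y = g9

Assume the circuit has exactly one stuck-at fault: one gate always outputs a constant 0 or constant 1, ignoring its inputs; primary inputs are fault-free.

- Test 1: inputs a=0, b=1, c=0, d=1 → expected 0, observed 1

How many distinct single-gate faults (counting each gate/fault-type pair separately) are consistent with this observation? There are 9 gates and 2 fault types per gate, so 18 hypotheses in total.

Fault-free: g1=0, g2=1, g3=1, g4=0, g5=1, g6=1, g7=0, g8=0, g9=0 → 0. Observed 1.
  g1: stuck-at-1 ✓; others ✗
  g2: stuck-at-0 ✓; others ✗
  g3: none of the 2 fault types match ✗
  g4: stuck-at-1 ✓; others ✗
  g5: stuck-at-0 ✓; others ✗
  g6: stuck-at-0 ✓; others ✗
  g7: stuck-at-1 ✓; others ✗
  g8: stuck-at-1 ✓; others ✗
  g9: stuck-at-1 ✓; others ✗
Consistent faults: {g1 stuck-at-1, g2 stuck-at-0, g4 stuck-at-1, g5 stuck-at-0, g6 stuck-at-0, g7 stuck-at-1, g8 stuck-at-1, g9 stuck-at-1} — 8 in all.

8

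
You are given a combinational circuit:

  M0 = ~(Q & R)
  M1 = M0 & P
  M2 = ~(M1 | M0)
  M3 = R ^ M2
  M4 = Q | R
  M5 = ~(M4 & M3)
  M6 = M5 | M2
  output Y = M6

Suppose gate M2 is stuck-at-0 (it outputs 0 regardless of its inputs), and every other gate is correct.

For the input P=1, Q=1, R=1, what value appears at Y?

0

Propagate with M2 forced: M0=0, M1=0, M2=0 [stuck-at-0], M3=1, M4=1, M5=0, M6=0.
So Y = 0. (Without the fault it would be 1.)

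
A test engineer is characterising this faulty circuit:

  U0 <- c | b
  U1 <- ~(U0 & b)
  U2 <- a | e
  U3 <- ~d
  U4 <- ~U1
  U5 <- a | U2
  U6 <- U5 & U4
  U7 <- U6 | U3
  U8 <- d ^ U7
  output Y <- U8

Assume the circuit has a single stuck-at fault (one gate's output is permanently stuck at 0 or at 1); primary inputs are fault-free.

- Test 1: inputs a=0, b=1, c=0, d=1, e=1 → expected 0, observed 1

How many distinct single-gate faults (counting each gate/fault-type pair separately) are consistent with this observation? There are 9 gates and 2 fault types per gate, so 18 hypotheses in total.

8

Fault-free: U0=1, U1=0, U2=1, U3=0, U4=1, U5=1, U6=1, U7=1, U8=0 → 0. Observed 1.
  U0: stuck-at-0 ✓; others ✗
  U1: stuck-at-1 ✓; others ✗
  U2: stuck-at-0 ✓; others ✗
  U3: none of the 2 fault types match ✗
  U4: stuck-at-0 ✓; others ✗
  U5: stuck-at-0 ✓; others ✗
  U6: stuck-at-0 ✓; others ✗
  U7: stuck-at-0 ✓; others ✗
  U8: stuck-at-1 ✓; others ✗
Consistent faults: {U0 stuck-at-0, U1 stuck-at-1, U2 stuck-at-0, U4 stuck-at-0, U5 stuck-at-0, U6 stuck-at-0, U7 stuck-at-0, U8 stuck-at-1} — 8 in all.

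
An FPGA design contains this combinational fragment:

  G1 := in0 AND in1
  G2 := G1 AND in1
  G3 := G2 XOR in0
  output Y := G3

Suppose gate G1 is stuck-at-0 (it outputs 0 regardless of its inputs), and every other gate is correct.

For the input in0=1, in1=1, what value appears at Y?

1

Propagate with G1 forced: G1=0 [stuck-at-0], G2=0, G3=1.
So Y = 1. (Without the fault it would be 0.)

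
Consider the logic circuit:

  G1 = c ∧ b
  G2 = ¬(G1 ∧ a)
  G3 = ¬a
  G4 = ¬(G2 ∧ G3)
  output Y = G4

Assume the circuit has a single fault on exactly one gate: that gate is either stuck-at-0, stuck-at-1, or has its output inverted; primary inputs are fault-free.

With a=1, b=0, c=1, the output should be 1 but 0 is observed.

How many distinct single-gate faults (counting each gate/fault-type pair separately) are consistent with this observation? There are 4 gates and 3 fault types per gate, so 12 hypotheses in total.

Fault-free: G1=0, G2=1, G3=0, G4=1 → 1. Observed 0.
  G1 stuck-at-0: output 1 ✗
  G1 stuck-at-1: output 1 ✗
  G1 inverted output: output 1 ✗
  G2 stuck-at-0: output 1 ✗
  G2 stuck-at-1: output 1 ✗
  G2 inverted output: output 1 ✗
  G3 stuck-at-0: output 1 ✗
  G3 stuck-at-1: output 0 ✓
  G3 inverted output: output 0 ✓
  G4 stuck-at-0: output 0 ✓
  G4 stuck-at-1: output 1 ✗
  G4 inverted output: output 0 ✓
Consistent faults: {G3 stuck-at-1, G3 inverted output, G4 stuck-at-0, G4 inverted output} — 4 in all.

4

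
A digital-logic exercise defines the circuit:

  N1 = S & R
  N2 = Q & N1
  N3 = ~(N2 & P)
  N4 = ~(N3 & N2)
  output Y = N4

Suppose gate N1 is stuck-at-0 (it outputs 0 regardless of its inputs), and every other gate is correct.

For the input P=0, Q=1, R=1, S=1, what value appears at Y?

1

Propagate with N1 forced: N1=0 [stuck-at-0], N2=0, N3=1, N4=1.
So Y = 1. (Without the fault it would be 0.)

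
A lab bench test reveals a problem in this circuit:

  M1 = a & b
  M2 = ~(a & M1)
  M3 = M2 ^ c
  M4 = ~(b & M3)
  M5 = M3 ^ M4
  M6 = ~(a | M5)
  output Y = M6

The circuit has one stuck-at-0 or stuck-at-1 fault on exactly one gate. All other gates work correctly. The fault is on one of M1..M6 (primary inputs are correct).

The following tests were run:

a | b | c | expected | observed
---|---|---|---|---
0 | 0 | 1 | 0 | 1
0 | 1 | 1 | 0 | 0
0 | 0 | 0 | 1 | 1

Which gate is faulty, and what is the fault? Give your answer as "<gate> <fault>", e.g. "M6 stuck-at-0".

Fault-free values for test 1 (a=0, b=0, c=1): M1=0, M2=1, M3=0, M4=1, M5=1, M6=0, giving Y=0. Observed 1.
Test 1: faults giving observed 1 are {M2 stuck-at-0, M3 stuck-at-1, M4 stuck-at-0, M5 stuck-at-0, M6 stuck-at-1}.
Test 2 (a=0, b=1, c=1): fault-free M1=0, M2=1, M3=0, M4=1, M5=1, M6=0 → 0; observed 0. Eliminates M4 stuck-at-0, M5 stuck-at-0, M6 stuck-at-1.
Test 3 (a=0, b=0, c=0): fault-free M1=0, M2=1, M3=1, M4=1, M5=0, M6=1 → 1; observed 1. Eliminates M2 stuck-at-0.
Only M3 stuck-at-1 is consistent with every test.

M3 stuck-at-1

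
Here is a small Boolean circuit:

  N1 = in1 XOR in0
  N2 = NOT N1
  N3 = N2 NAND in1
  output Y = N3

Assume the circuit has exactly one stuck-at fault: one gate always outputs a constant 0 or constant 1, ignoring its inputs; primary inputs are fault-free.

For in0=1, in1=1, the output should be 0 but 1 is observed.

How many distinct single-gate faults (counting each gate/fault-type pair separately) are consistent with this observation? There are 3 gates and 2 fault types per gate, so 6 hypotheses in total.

3

Fault-free: N1=0, N2=1, N3=0 → 0. Observed 1.
  N1 stuck-at-0: output 0 ✗
  N1 stuck-at-1: output 1 ✓
  N2 stuck-at-0: output 1 ✓
  N2 stuck-at-1: output 0 ✗
  N3 stuck-at-0: output 0 ✗
  N3 stuck-at-1: output 1 ✓
Consistent faults: {N1 stuck-at-1, N2 stuck-at-0, N3 stuck-at-1} — 3 in all.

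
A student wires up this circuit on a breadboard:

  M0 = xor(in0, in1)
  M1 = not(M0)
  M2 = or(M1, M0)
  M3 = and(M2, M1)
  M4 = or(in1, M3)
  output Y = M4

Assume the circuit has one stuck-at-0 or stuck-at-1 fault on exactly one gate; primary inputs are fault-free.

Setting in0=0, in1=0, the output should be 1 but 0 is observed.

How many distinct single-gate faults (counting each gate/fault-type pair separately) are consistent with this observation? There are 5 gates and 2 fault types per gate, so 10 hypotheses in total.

Fault-free: M0=0, M1=1, M2=1, M3=1, M4=1 → 1. Observed 0.
  M0 stuck-at-0: output 1 ✗
  M0 stuck-at-1: output 0 ✓
  M1 stuck-at-0: output 0 ✓
  M1 stuck-at-1: output 1 ✗
  M2 stuck-at-0: output 0 ✓
  M2 stuck-at-1: output 1 ✗
  M3 stuck-at-0: output 0 ✓
  M3 stuck-at-1: output 1 ✗
  M4 stuck-at-0: output 0 ✓
  M4 stuck-at-1: output 1 ✗
Consistent faults: {M0 stuck-at-1, M1 stuck-at-0, M2 stuck-at-0, M3 stuck-at-0, M4 stuck-at-0} — 5 in all.

5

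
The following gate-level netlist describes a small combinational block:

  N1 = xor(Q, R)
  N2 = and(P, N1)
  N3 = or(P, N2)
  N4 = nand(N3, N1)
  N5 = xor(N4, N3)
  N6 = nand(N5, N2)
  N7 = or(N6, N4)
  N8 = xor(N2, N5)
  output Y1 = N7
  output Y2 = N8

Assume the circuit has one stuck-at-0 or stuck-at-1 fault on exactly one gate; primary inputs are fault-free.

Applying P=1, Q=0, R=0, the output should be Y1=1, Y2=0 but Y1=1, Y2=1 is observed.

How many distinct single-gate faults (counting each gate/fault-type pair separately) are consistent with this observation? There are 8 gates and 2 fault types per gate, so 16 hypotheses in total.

Fault-free: N1=0, N2=0, N3=1, N4=1, N5=0, N6=1, N7=1, N8=0 → Y1=1, Y2=0. Observed Y1=1, Y2=1.
  N1: none of the 2 fault types match ✗
  N2: stuck-at-1 ✓; others ✗
  N3: stuck-at-0 ✓; others ✗
  N4: stuck-at-0 ✓; others ✗
  N5: stuck-at-1 ✓; others ✗
  N6: none of the 2 fault types match ✗
  N7: none of the 2 fault types match ✗
  N8: stuck-at-1 ✓; others ✗
Consistent faults: {N2 stuck-at-1, N3 stuck-at-0, N4 stuck-at-0, N5 stuck-at-1, N8 stuck-at-1} — 5 in all.

5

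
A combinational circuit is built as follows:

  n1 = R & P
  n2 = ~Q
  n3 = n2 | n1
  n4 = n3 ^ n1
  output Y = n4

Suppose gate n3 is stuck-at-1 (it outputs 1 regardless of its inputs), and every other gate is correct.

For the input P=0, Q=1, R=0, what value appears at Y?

Propagate with n3 forced: n1=0, n2=0, n3=1 [stuck-at-1], n4=1.
So Y = 1. (Without the fault it would be 0.)

1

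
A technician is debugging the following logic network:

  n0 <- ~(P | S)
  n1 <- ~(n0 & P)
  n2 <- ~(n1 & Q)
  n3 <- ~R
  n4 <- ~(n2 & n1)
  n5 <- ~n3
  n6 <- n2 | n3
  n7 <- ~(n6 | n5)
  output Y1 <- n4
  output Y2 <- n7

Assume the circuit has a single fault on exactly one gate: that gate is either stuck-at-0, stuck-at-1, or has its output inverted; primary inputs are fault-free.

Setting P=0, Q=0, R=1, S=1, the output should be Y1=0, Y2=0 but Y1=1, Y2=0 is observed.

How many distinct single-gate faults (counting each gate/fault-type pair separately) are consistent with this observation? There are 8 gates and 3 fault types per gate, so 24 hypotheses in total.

6

Fault-free: n0=0, n1=1, n2=1, n3=0, n4=0, n5=1, n6=1, n7=0 → Y1=0, Y2=0. Observed Y1=1, Y2=0.
  n0: none of the 3 fault types match ✗
  n1: stuck-at-0, inverted output ✓; others ✗
  n2: stuck-at-0, inverted output ✓; others ✗
  n3: none of the 3 fault types match ✗
  n4: stuck-at-1, inverted output ✓; others ✗
  n5: none of the 3 fault types match ✗
  n6: none of the 3 fault types match ✗
  n7: none of the 3 fault types match ✗
Consistent faults: {n1 stuck-at-0, n1 inverted output, n2 stuck-at-0, n2 inverted output, n4 stuck-at-1, n4 inverted output} — 6 in all.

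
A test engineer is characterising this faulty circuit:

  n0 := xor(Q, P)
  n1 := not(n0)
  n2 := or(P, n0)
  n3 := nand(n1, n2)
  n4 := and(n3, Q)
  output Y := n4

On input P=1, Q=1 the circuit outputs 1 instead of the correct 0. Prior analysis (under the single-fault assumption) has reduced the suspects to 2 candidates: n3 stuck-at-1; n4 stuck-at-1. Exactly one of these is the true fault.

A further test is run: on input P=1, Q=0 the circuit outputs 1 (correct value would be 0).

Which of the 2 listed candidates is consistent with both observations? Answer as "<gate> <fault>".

Evaluate each candidate on input P=1, Q=0:
  n3 stuck-at-1: n0=1, n1=0, n2=1, n3=1 [stuck-at-1], n4=0 → 0 — eliminated
  n4 stuck-at-1: n0=1, n1=0, n2=1, n3=1, n4=1 [stuck-at-1] → 1 — matches
Only n4 stuck-at-1 reproduces the observed 1.

n4 stuck-at-1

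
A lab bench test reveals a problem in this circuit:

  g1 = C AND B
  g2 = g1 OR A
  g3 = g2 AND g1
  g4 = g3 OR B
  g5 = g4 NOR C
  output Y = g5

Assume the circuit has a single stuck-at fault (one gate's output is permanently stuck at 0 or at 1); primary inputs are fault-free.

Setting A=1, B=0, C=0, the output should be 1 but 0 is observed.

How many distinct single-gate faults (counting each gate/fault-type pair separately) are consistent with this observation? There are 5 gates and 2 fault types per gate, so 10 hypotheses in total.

4

Fault-free: g1=0, g2=1, g3=0, g4=0, g5=1 → 1. Observed 0.
  g1 stuck-at-0: output 1 ✗
  g1 stuck-at-1: output 0 ✓
  g2 stuck-at-0: output 1 ✗
  g2 stuck-at-1: output 1 ✗
  g3 stuck-at-0: output 1 ✗
  g3 stuck-at-1: output 0 ✓
  g4 stuck-at-0: output 1 ✗
  g4 stuck-at-1: output 0 ✓
  g5 stuck-at-0: output 0 ✓
  g5 stuck-at-1: output 1 ✗
Consistent faults: {g1 stuck-at-1, g3 stuck-at-1, g4 stuck-at-1, g5 stuck-at-0} — 4 in all.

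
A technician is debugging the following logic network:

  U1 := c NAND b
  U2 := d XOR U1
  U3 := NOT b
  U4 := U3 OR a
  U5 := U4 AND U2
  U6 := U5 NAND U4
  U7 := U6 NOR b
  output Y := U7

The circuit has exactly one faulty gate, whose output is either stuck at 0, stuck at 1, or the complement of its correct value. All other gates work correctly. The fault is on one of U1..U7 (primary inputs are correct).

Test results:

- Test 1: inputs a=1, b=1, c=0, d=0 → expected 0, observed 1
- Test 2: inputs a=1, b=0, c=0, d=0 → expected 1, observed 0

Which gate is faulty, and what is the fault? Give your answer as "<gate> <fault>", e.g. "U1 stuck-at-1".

Fault-free values for test 1 (a=1, b=1, c=0, d=0): U1=1, U2=1, U3=0, U4=1, U5=1, U6=0, U7=0, giving Y=0. Observed 1.
Test 1: faults giving observed 1 are {U7 stuck-at-1, U7 inverted output}.
Test 2 (a=1, b=0, c=0, d=0): fault-free U1=1, U2=1, U3=1, U4=1, U5=1, U6=0, U7=1 → 1; observed 0. Eliminates U7 stuck-at-1.
Only U7 inverted output is consistent with every test.

U7 inverted output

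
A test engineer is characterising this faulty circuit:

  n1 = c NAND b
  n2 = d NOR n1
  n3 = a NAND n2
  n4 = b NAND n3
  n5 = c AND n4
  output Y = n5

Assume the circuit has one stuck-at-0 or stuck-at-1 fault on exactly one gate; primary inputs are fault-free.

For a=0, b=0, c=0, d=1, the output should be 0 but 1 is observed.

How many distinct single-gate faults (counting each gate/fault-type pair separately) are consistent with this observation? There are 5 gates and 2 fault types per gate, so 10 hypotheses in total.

Fault-free: n1=1, n2=0, n3=1, n4=1, n5=0 → 0. Observed 1.
  n1 stuck-at-0: output 0 ✗
  n1 stuck-at-1: output 0 ✗
  n2 stuck-at-0: output 0 ✗
  n2 stuck-at-1: output 0 ✗
  n3 stuck-at-0: output 0 ✗
  n3 stuck-at-1: output 0 ✗
  n4 stuck-at-0: output 0 ✗
  n4 stuck-at-1: output 0 ✗
  n5 stuck-at-0: output 0 ✗
  n5 stuck-at-1: output 1 ✓
Consistent faults: {n5 stuck-at-1} — 1 in all.

1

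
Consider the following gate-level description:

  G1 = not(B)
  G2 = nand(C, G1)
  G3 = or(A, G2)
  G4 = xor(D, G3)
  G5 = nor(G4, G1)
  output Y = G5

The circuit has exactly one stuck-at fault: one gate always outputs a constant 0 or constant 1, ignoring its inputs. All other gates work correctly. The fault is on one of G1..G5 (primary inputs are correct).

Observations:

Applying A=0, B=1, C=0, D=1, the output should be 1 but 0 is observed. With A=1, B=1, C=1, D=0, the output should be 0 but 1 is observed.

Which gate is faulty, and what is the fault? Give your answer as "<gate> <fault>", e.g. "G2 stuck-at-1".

Fault-free values for test 1 (A=0, B=1, C=0, D=1): G1=0, G2=1, G3=1, G4=0, G5=1, giving Y=1. Observed 0.
Test 1: faults giving observed 0 are {G1 stuck-at-1, G2 stuck-at-0, G3 stuck-at-0, G4 stuck-at-1, G5 stuck-at-0}.
Test 2 (A=1, B=1, C=1, D=0): fault-free G1=0, G2=1, G3=1, G4=1, G5=0 → 0; observed 1. Eliminates G1 stuck-at-1, G2 stuck-at-0, G4 stuck-at-1, G5 stuck-at-0.
Only G3 stuck-at-0 is consistent with every test.

G3 stuck-at-0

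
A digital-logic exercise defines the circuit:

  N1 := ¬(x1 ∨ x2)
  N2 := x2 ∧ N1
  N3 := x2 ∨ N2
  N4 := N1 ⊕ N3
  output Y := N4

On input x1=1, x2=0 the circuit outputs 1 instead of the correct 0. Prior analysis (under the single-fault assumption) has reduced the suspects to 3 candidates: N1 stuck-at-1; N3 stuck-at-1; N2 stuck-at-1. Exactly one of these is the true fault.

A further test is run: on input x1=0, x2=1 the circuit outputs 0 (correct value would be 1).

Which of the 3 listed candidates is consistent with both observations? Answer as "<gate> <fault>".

N1 stuck-at-1

Evaluate each candidate on input x1=0, x2=1:
  N1 stuck-at-1: N1=1 [stuck-at-1], N2=1, N3=1, N4=0 → 0 — matches
  N3 stuck-at-1: N1=0, N2=0, N3=1 [stuck-at-1], N4=1 → 1 — eliminated
  N2 stuck-at-1: N1=0, N2=1 [stuck-at-1], N3=1, N4=1 → 1 — eliminated
Only N1 stuck-at-1 reproduces the observed 0.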